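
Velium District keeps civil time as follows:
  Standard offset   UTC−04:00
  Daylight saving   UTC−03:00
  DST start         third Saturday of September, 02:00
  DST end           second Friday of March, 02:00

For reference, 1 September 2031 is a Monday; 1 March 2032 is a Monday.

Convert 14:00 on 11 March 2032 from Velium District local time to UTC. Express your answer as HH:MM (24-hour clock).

1 September 2031 is a Monday, so the first Saturday is September 6 and the third is September 20.
1 March 2032 is a Monday, so the first Friday is March 5 and the second is March 12.
Daylight saving runs 20 September 2031 – 12 March 2032; 11 March 2032 is inside that window, so Velium District is at UTC−03:00.
14:00 local + 3h = 17:00 UTC.

17:00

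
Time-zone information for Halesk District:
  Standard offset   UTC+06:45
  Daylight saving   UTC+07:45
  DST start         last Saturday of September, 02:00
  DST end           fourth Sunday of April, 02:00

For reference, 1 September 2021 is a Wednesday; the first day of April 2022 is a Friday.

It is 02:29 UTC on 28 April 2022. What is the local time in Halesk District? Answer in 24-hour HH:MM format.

09:14

1 September 2021 is a Wednesday, so Saturdays fall on 4, 11, 18, 25; the last is September 25.
1 April 2022 is a Friday, so the first Sunday is April 3 and the fourth is April 24.
At the standard offset (UTC+06:45), 02:29 UTC + 6h45m = 09:14 Halesk District standard time.
The standard-time date in Halesk District, 28 April 2022, is outside the daylight-saving period (25 September 2021 – 24 April 2022), so Halesk District is on standard time, UTC+06:45.
02:29 UTC + 6h45m = 09:14 local.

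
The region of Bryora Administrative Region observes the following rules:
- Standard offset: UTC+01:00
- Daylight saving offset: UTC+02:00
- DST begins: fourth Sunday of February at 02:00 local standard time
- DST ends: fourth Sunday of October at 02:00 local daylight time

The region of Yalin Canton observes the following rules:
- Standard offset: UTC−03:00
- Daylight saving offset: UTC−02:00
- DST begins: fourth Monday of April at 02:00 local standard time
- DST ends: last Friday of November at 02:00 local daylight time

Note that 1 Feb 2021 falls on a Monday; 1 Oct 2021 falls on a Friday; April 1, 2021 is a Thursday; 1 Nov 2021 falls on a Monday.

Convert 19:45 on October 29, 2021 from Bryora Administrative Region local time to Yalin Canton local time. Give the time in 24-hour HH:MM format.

16:45

1 February 2021 is a Monday, so the first Sunday is February 7 and the fourth is February 28.
1 October 2021 is a Friday, so the first Sunday is October 3 and the fourth is October 24.
October 29, 2021 is outside the daylight-saving period (28 February – 24 October), so Bryora Administrative Region is on standard time, UTC+01:00.
19:45 Bryora Administrative Region − 1h = 18:45 UTC.
1 April 2021 is a Thursday, so the first Monday is April 5 and the fourth is April 26.
1 November 2021 is a Monday, so Fridays fall on 5, 12, 19, 26; the last is November 26.
At the standard offset (UTC−03:00), 18:45 UTC − 3h = 15:45 Yalin Canton standard time.
The standard-time date in Yalin Canton, October 29, 2021, lies within the daylight-saving period (26 April – 26 November), so Yalin Canton is on daylight time, UTC−02:00.
18:45 UTC − 2h = 16:45 Yalin Canton.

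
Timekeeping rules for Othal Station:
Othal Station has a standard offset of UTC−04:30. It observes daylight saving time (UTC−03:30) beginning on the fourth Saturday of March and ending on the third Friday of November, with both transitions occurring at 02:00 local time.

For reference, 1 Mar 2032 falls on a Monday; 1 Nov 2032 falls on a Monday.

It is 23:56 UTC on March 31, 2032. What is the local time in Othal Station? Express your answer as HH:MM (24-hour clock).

20:26

1 March 2032 is a Monday, so the first Saturday is March 6 and the fourth is March 27.
1 November 2032 is a Monday, so the first Friday is November 5 and the third is November 19.
At the standard offset (UTC−04:30), 23:56 UTC − 4h30m = 19:26 Othal Station standard time.
The standard-time date in Othal Station, March 31, 2032, falls between 27 March and 19 November, so daylight saving is in effect and Othal Station is at UTC−03:30.
23:56 UTC − 3h30m = 20:26 local.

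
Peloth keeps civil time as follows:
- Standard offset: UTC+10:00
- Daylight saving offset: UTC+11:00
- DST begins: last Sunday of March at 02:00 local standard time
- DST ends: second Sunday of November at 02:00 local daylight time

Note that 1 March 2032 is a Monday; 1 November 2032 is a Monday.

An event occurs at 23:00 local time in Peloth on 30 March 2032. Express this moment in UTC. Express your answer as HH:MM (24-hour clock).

12:00

1 March 2032 is a Monday, so Sundays fall on 7, 14, 21, 28; the last is March 28.
1 November 2032 is a Monday, so the first Sunday is November 7 and the second is November 14.
30 March 2032 lies within the daylight-saving period (28 March – 14 November), so Peloth is on daylight time, UTC+11:00.
23:00 local − 11h = 12:00 UTC.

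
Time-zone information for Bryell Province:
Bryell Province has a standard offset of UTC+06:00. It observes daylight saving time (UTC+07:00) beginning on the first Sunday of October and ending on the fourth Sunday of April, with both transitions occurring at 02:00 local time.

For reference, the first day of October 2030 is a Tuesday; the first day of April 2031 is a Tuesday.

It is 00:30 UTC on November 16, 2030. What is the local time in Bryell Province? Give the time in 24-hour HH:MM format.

07:30

1 October 2030 is a Tuesday, so the first Sunday is October 6.
1 April 2031 is a Tuesday, so the first Sunday is April 6 and the fourth is April 27.
At the standard offset (UTC+06:00), 00:30 UTC + 6h = 06:30 Bryell Province standard time.
Daylight saving runs 6 October 2030 – 27 April 2031; the standard-time date in Bryell Province, November 16, 2030, is inside that window, so Bryell Province is at UTC+07:00.
00:30 UTC + 7h = 07:30 local.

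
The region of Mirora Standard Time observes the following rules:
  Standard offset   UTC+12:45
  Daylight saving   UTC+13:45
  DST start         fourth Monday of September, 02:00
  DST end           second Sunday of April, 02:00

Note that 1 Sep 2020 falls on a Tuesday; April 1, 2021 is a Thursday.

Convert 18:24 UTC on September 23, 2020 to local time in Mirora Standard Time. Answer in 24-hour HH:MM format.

1 September 2020 is a Tuesday, so the first Monday is September 7 and the fourth is September 28.
1 April 2021 is a Thursday, so the first Sunday is April 4 and the second is April 11.
At the standard offset (UTC+12:45), 18:24 UTC + 12h45m = 07:09 Mirora Standard Time standard time (rolling into the next day, 24 September 2020).
The standard-time date in Mirora Standard Time, September 24, 2020, does not fall between 28 September 2020 and 11 April 2021, so daylight saving is not in effect and Mirora Standard Time is at UTC+12:45.
18:24 UTC + 12h45m = 07:09 local (rolling into the next day, 24 September 2020).

07:09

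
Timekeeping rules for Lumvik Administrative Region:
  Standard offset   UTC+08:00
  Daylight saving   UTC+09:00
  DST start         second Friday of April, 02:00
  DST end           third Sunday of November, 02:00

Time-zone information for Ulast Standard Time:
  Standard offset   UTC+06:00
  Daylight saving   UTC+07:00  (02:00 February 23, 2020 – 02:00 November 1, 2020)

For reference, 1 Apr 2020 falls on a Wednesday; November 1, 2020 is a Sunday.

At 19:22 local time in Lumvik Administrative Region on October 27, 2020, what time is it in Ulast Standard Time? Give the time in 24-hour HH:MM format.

17:22

1 April 2020 is a Wednesday, so the first Friday is April 3 and the second is April 10.
1 November 2020 is a Sunday, so the first Sunday is November 1 and the third is November 15.
Daylight saving runs 10 April – 15 November; October 27, 2020 is inside that window, so Lumvik Administrative Region is at UTC+09:00.
19:22 Lumvik Administrative Region − 9h = 10:22 UTC.
At the standard offset (UTC+06:00), 10:22 UTC + 6h = 16:22 Ulast Standard Time standard time.
The standard-time date in Ulast Standard Time, October 27, 2020, lies within the daylight-saving period (23 February – 1 November), so Ulast Standard Time is on daylight time, UTC+07:00.
10:22 UTC + 7h = 17:22 Ulast Standard Time.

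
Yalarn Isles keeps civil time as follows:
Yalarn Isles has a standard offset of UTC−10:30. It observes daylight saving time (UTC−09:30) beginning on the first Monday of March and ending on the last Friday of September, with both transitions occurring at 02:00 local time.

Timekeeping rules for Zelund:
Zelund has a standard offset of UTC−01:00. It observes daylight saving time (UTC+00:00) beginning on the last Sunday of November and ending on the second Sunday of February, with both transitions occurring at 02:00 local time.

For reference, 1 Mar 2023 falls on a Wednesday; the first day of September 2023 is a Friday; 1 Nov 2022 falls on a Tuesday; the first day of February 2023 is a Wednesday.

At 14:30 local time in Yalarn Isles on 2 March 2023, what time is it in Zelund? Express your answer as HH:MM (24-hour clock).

00:00

1 March 2023 is a Wednesday, so the first Monday is March 6.
1 September 2023 is a Friday, so Fridays fall on 1, 8, 15, 22, 29; the last is September 29.
2 March 2023 is outside the daylight-saving period (6 March – 29 September), so Yalarn Isles is on standard time, UTC−10:30.
14:30 Yalarn Isles + 10h30m = 01:00 UTC (rolling into the next day, 3 March 2023).
1 November 2022 is a Tuesday, so Sundays fall on 6, 13, 20, 27; the last is November 27.
1 February 2023 is a Wednesday, so the first Sunday is February 5 and the second is February 12.
At the standard offset (UTC−01:00), 01:00 UTC − 1h = 00:00 Zelund standard time.
The standard-time date in Zelund, 3 March 2023, does not fall between 27 November 2022 and 12 February 2023, so daylight saving is not in effect and Zelund is at UTC−01:00.
01:00 UTC − 1h = 00:00 Zelund.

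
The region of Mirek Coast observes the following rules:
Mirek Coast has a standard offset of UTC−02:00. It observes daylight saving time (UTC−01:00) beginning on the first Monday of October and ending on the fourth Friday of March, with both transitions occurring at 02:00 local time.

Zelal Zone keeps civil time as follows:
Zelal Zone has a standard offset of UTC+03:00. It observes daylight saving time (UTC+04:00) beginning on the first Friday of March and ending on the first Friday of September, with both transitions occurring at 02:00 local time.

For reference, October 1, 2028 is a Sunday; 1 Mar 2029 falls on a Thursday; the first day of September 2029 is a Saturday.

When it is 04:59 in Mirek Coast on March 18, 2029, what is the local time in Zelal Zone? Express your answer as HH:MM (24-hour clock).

1 October 2028 is a Sunday, so the first Monday is October 2.
1 March 2029 is a Thursday, so the first Friday is March 2 and the fourth is March 23.
March 18, 2029 lies within the daylight-saving period (2 October 2028 – 23 March 2029), so Mirek Coast is on daylight time, UTC−01:00.
04:59 Mirek Coast + 1h = 05:59 UTC.
1 March 2029 is a Thursday, so the first Friday is March 2.
1 September 2029 is a Saturday, so the first Friday is September 7.
At the standard offset (UTC+03:00), 05:59 UTC + 3h = 08:59 Zelal Zone standard time.
Daylight saving runs 2 March – 7 September; the standard-time date in Zelal Zone, March 18, 2029, is inside that window, so Zelal Zone is at UTC+04:00.
05:59 UTC + 4h = 09:59 Zelal Zone.

09:59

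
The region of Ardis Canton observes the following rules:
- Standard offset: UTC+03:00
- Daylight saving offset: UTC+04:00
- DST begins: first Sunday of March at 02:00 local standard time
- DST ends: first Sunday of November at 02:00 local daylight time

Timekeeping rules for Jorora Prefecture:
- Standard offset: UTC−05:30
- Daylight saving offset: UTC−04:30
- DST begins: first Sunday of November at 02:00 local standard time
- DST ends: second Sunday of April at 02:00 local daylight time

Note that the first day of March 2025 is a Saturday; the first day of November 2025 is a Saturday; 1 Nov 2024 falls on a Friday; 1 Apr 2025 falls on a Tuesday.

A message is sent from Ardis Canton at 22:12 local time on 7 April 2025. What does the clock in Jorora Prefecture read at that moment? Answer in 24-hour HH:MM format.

1 March 2025 is a Saturday, so the first Sunday is March 2.
1 November 2025 is a Saturday, so the first Sunday is November 2.
7 April 2025 lies within the daylight-saving period (2 March – 2 November), so Ardis Canton is on daylight time, UTC+04:00.
22:12 Ardis Canton − 4h = 18:12 UTC.
1 November 2024 is a Friday, so the first Sunday is November 3.
1 April 2025 is a Tuesday, so the first Sunday is April 6 and the second is April 13.
At the standard offset (UTC−05:30), 18:12 UTC − 5h30m = 12:42 Jorora Prefecture standard time.
Daylight saving runs 3 November 2024 – 13 April 2025; the standard-time date in Jorora Prefecture, 7 April 2025, is inside that window, so Jorora Prefecture is at UTC−04:30.
18:12 UTC − 4h30m = 13:42 Jorora Prefecture.

13:42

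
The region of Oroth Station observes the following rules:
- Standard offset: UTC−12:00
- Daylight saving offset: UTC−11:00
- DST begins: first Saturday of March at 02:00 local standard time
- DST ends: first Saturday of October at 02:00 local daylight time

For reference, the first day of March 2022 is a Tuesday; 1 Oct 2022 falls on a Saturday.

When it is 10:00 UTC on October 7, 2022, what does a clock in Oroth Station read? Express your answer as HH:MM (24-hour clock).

1 March 2022 is a Tuesday, so the first Saturday is March 5.
1 October 2022 is a Saturday, so the first Saturday is October 1.
At the standard offset (UTC−12:00), 10:00 UTC − 12h = 22:00 Oroth Station standard time (rolling into the previous day, 6 October 2022).
Daylight saving runs 5 March – 1 October; the standard-time date in Oroth Station, October 6, 2022, is outside that window, so Oroth Station is on standard time at UTC−12:00.
10:00 UTC − 12h = 22:00 local (rolling into the previous day, 6 October 2022).

22:00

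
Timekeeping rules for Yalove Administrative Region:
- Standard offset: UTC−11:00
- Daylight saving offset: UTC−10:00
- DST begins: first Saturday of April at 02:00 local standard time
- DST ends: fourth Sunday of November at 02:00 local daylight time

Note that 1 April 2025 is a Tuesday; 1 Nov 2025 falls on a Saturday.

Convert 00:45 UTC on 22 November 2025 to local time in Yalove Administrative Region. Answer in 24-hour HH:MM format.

14:45

1 April 2025 is a Tuesday, so the first Saturday is April 5.
1 November 2025 is a Saturday, so the first Sunday is November 2 and the fourth is November 23.
At the standard offset (UTC−11:00), 00:45 UTC − 11h = 13:45 Yalove Administrative Region standard time (rolling into the previous day, 21 November 2025).
Daylight saving runs 5 April – 23 November; the standard-time date in Yalove Administrative Region, 21 November 2025, is inside that window, so Yalove Administrative Region is at UTC−10:00.
00:45 UTC − 10h = 14:45 local (rolling into the previous day, 21 November 2025).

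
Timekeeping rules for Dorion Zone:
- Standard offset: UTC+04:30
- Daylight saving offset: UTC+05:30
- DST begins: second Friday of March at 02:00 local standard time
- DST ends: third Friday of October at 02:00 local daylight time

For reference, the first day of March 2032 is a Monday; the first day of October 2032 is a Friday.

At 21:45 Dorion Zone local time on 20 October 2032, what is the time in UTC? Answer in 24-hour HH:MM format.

1 March 2032 is a Monday, so the first Friday is March 5 and the second is March 12.
1 October 2032 is a Friday, so the first Friday is October 1 and the third is October 15.
Daylight saving runs 12 March – 15 October; 20 October 2032 is outside that window, so Dorion Zone is on standard time at UTC+04:30.
21:45 local − 4h30m = 17:15 UTC.

17:15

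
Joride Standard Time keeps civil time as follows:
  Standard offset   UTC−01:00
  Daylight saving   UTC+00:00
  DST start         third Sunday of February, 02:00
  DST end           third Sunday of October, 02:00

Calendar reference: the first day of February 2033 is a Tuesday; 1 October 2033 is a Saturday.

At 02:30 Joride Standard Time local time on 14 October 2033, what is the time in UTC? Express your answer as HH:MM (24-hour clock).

02:30

1 February 2033 is a Tuesday, so the first Sunday is February 6 and the third is February 20.
1 October 2033 is a Saturday, so the first Sunday is October 2 and the third is October 16.
14 October 2033 falls between 20 February and 16 October, so daylight saving is in effect and Joride Standard Time is at UTC+00:00.
02:30 local − 0h = 02:30 UTC.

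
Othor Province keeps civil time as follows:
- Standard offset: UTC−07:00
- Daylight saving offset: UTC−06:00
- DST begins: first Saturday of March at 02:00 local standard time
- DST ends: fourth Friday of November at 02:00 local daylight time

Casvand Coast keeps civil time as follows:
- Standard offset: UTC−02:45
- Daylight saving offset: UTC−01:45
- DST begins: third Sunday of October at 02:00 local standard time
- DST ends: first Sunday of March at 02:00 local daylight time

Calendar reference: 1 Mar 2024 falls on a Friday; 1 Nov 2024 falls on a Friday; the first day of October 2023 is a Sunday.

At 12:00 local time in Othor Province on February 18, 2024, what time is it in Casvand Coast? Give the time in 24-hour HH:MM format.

1 March 2024 is a Friday, so the first Saturday is March 2.
1 November 2024 is a Friday, so the first Friday is November 1 and the fourth is November 22.
February 18, 2024 does not fall between 2 March and 22 November, so daylight saving is not in effect and Othor Province is at UTC−07:00.
12:00 Othor Province + 7h = 19:00 UTC.
1 October 2023 is a Sunday, so the first Sunday is October 1 and the third is October 15.
1 March 2024 is a Friday, so the first Sunday is March 3.
At the standard offset (UTC−02:45), 19:00 UTC − 2h45m = 16:15 Casvand Coast standard time.
The standard-time date in Casvand Coast, February 18, 2024, lies within the daylight-saving period (15 October 2023 – 3 March 2024), so Casvand Coast is on daylight time, UTC−01:45.
19:00 UTC − 1h45m = 17:15 Casvand Coast.

17:15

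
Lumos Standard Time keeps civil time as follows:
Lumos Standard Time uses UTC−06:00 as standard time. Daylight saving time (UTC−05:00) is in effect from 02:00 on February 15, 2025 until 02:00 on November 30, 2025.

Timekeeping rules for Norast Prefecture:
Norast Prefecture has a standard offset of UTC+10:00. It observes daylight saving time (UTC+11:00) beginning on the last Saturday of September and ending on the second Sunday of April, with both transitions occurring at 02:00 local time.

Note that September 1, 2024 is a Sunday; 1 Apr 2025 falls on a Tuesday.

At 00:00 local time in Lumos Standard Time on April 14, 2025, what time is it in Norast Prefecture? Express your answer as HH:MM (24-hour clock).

15:00

April 14, 2025 lies within the daylight-saving period (15 February – 30 November), so Lumos Standard Time is on daylight time, UTC−05:00.
00:00 Lumos Standard Time + 5h = 05:00 UTC.
1 September 2024 is a Sunday, so Saturdays fall on 7, 14, 21, 28; the last is September 28.
1 April 2025 is a Tuesday, so the first Sunday is April 6 and the second is April 13.
At the standard offset (UTC+10:00), 05:00 UTC + 10h = 15:00 Norast Prefecture standard time.
The standard-time date in Norast Prefecture, April 14, 2025, does not fall between 28 September 2024 and 13 April 2025, so daylight saving is not in effect and Norast Prefecture is at UTC+10:00.
05:00 UTC + 10h = 15:00 Norast Prefecture.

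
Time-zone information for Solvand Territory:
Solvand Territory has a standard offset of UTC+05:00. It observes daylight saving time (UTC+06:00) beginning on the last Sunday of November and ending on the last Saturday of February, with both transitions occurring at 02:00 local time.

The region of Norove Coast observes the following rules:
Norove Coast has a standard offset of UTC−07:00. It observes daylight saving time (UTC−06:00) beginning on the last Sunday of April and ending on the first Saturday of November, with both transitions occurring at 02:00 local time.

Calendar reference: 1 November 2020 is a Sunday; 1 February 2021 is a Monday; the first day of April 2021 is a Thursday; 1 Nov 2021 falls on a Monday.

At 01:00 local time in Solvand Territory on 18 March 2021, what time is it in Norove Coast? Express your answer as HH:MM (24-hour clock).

13:00

1 November 2020 is a Sunday, so Sundays fall on 1, 8, 15, 22, 29; the last is November 29.
1 February 2021 is a Monday, so Saturdays fall on 6, 13, 20, 27; the last is February 27.
Daylight saving runs 29 November 2020 – 27 February 2021; 18 March 2021 is outside that window, so Solvand Territory is on standard time at UTC+05:00.
01:00 Solvand Territory − 5h = 20:00 UTC (rolling into the previous day, 17 March 2021).
1 April 2021 is a Thursday, so Sundays fall on 4, 11, 18, 25; the last is April 25.
1 November 2021 is a Monday, so the first Saturday is November 6.
At the standard offset (UTC−07:00), 20:00 UTC − 7h = 13:00 Norove Coast standard time.
The standard-time date in Norove Coast, 17 March 2021, does not fall between 25 April and 6 November, so daylight saving is not in effect and Norove Coast is at UTC−07:00.
20:00 UTC − 7h = 13:00 Norove Coast.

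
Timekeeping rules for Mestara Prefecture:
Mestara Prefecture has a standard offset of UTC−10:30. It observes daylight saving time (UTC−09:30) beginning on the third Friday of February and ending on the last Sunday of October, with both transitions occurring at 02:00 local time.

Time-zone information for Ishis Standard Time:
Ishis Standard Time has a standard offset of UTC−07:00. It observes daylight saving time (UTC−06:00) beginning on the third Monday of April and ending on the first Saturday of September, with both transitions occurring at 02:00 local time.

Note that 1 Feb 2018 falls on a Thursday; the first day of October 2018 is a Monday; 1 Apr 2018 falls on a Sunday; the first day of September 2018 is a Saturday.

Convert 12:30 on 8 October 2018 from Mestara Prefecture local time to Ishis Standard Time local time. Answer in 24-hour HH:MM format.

15:00

1 February 2018 is a Thursday, so the first Friday is February 2 and the third is February 16.
1 October 2018 is a Monday, so Sundays fall on 7, 14, 21, 28; the last is October 28.
8 October 2018 falls between 16 February and 28 October, so daylight saving is in effect and Mestara Prefecture is at UTC−09:30.
12:30 Mestara Prefecture + 9h30m = 22:00 UTC.
1 April 2018 is a Sunday, so the first Monday is April 2 and the third is April 16.
1 September 2018 is a Saturday, so the first Saturday is September 1.
At the standard offset (UTC−07:00), 22:00 UTC − 7h = 15:00 Ishis Standard Time standard time.
The standard-time date in Ishis Standard Time, 8 October 2018, is outside the daylight-saving period (16 April – 1 September), so Ishis Standard Time is on standard time, UTC−07:00.
22:00 UTC − 7h = 15:00 Ishis Standard Time.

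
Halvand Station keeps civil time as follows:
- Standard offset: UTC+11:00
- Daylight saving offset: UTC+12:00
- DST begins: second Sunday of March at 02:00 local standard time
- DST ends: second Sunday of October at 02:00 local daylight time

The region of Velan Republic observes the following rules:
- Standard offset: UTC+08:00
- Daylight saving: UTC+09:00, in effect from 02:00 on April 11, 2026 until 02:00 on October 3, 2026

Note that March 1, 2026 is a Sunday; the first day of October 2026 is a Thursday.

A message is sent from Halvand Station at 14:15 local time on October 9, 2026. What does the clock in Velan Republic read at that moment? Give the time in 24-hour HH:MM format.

1 March 2026 is a Sunday, so the first Sunday is March 1 and the second is March 8.
1 October 2026 is a Thursday, so the first Sunday is October 4 and the second is October 11.
October 9, 2026 falls between 8 March and 11 October, so daylight saving is in effect and Halvand Station is at UTC+12:00.
14:15 Halvand Station − 12h = 02:15 UTC.
At the standard offset (UTC+08:00), 02:15 UTC + 8h = 10:15 Velan Republic standard time.
The standard-time date in Velan Republic, October 9, 2026, is outside the daylight-saving period (11 April – 3 October), so Velan Republic is on standard time, UTC+08:00.
02:15 UTC + 8h = 10:15 Velan Republic.

10:15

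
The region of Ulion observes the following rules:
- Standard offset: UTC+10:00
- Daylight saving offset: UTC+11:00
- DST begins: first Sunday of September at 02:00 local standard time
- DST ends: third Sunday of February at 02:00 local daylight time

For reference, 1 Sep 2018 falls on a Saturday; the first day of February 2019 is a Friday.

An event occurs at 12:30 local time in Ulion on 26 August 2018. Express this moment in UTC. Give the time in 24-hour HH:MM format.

1 September 2018 is a Saturday, so the first Sunday is September 2.
1 February 2019 is a Friday, so the first Sunday is February 3 and the third is February 17.
26 August 2018 is outside the daylight-saving period (2 September 2018 – 17 February 2019), so Ulion is on standard time, UTC+10:00.
12:30 local − 10h = 02:30 UTC.

02:30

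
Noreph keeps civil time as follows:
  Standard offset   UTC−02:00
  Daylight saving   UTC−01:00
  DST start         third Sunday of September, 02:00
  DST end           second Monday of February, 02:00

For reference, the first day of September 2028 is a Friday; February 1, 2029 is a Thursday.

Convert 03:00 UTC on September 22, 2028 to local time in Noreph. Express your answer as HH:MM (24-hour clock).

02:00

1 September 2028 is a Friday, so the first Sunday is September 3 and the third is September 17.
1 February 2029 is a Thursday, so the first Monday is February 5 and the second is February 12.
At the standard offset (UTC−02:00), 03:00 UTC − 2h = 01:00 Noreph standard time.
The standard-time date in Noreph, September 22, 2028, falls between 17 September 2028 and 12 February 2029, so daylight saving is in effect and Noreph is at UTC−01:00.
03:00 UTC − 1h = 02:00 local.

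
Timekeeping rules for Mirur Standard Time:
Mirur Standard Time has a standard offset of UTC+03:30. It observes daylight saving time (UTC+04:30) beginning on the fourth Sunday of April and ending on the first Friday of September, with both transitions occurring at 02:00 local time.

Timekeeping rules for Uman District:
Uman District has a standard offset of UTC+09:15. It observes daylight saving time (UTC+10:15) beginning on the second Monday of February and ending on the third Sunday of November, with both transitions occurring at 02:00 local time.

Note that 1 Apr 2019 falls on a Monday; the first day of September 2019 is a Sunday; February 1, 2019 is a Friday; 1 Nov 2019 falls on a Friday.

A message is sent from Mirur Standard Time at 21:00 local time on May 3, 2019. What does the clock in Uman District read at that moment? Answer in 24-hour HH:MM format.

1 April 2019 is a Monday, so the first Sunday is April 7 and the fourth is April 28.
1 September 2019 is a Sunday, so the first Friday is September 6.
May 3, 2019 falls between 28 April and 6 September, so daylight saving is in effect and Mirur Standard Time is at UTC+04:30.
21:00 Mirur Standard Time − 4h30m = 16:30 UTC.
1 February 2019 is a Friday, so the first Monday is February 4 and the second is February 11.
1 November 2019 is a Friday, so the first Sunday is November 3 and the third is November 17.
At the standard offset (UTC+09:15), 16:30 UTC + 9h15m = 01:45 Uman District standard time (rolling into the next day, 4 May 2019).
The standard-time date in Uman District, May 4, 2019, falls between 11 February and 17 November, so daylight saving is in effect and Uman District is at UTC+10:15.
16:30 UTC + 10h15m = 02:45 Uman District (rolling into the next day, 4 May 2019).

02:45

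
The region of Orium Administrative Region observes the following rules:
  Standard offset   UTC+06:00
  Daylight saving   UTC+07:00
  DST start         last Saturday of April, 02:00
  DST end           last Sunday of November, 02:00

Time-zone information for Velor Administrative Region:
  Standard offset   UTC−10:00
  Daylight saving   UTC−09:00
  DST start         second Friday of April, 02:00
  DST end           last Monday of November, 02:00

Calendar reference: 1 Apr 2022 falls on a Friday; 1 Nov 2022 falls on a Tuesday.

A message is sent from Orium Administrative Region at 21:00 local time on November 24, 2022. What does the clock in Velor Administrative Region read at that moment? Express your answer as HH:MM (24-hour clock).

05:00

1 April 2022 is a Friday, so Saturdays fall on 2, 9, 16, 23, 30; the last is April 30.
1 November 2022 is a Tuesday, so Sundays fall on 6, 13, 20, 27; the last is November 27.
Daylight saving runs 30 April – 27 November; November 24, 2022 is inside that window, so Orium Administrative Region is at UTC+07:00.
21:00 Orium Administrative Region − 7h = 14:00 UTC.
1 April 2022 is a Friday, so the first Friday is April 1 and the second is April 8.
1 November 2022 is a Tuesday, so Mondays fall on 7, 14, 21, 28; the last is November 28.
At the standard offset (UTC−10:00), 14:00 UTC − 10h = 04:00 Velor Administrative Region standard time.
The standard-time date in Velor Administrative Region, November 24, 2022, lies within the daylight-saving period (8 April – 28 November), so Velor Administrative Region is on daylight time, UTC−09:00.
14:00 UTC − 9h = 05:00 Velor Administrative Region.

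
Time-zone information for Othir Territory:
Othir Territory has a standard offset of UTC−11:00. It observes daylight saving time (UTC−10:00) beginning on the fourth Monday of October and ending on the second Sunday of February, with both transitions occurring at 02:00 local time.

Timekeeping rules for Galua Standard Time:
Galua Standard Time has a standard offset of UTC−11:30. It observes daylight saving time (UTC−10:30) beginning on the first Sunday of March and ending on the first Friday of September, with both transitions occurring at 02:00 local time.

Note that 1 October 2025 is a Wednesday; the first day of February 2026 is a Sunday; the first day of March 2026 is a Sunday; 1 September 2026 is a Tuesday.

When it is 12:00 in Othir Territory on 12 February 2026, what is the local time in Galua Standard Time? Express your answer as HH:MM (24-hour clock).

1 October 2025 is a Wednesday, so the first Monday is October 6 and the fourth is October 27.
1 February 2026 is a Sunday, so the first Sunday is February 1 and the second is February 8.
12 February 2026 is outside the daylight-saving period (27 October 2025 – 8 February 2026), so Othir Territory is on standard time, UTC−11:00.
12:00 Othir Territory + 11h = 23:00 UTC.
1 March 2026 is a Sunday, so the first Sunday is March 1.
1 September 2026 is a Tuesday, so the first Friday is September 4.
At the standard offset (UTC−11:30), 23:00 UTC − 11h30m = 11:30 Galua Standard Time standard time.
The standard-time date in Galua Standard Time, 12 February 2026, does not fall between 1 March and 4 September, so daylight saving is not in effect and Galua Standard Time is at UTC−11:30.
23:00 UTC − 11h30m = 11:30 Galua Standard Time.

11:30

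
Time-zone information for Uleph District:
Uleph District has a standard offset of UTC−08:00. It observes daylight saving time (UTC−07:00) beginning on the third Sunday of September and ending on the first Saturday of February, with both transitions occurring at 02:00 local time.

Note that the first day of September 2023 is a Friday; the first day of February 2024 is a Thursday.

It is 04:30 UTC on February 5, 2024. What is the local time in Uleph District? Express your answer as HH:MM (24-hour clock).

1 September 2023 is a Friday, so the first Sunday is September 3 and the third is September 17.
1 February 2024 is a Thursday, so the first Saturday is February 3.
At the standard offset (UTC−08:00), 04:30 UTC − 8h = 20:30 Uleph District standard time (rolling into the previous day, 4 February 2024).
The standard-time date in Uleph District, February 4, 2024, is outside the daylight-saving period (17 September 2023 – 3 February 2024), so Uleph District is on standard time, UTC−08:00.
04:30 UTC − 8h = 20:30 local (rolling into the previous day, 4 February 2024).

20:30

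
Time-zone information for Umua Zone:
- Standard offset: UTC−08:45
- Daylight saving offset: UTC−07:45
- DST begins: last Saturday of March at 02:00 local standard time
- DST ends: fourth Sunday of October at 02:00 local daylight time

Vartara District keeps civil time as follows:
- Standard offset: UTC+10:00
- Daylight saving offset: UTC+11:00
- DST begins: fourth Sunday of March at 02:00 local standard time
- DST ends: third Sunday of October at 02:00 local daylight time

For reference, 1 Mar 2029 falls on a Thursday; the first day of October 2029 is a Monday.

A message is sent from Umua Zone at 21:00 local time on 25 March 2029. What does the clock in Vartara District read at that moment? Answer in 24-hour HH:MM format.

1 March 2029 is a Thursday, so Saturdays fall on 3, 10, 17, 24, 31; the last is March 31.
1 October 2029 is a Monday, so the first Sunday is October 7 and the fourth is October 28.
Daylight saving runs 31 March – 28 October; 25 March 2029 is outside that window, so Umua Zone is on standard time at UTC−08:45.
21:00 Umua Zone + 8h45m = 05:45 UTC (rolling into the next day, 26 March 2029).
1 March 2029 is a Thursday, so the first Sunday is March 4 and the fourth is March 25.
1 October 2029 is a Monday, so the first Sunday is October 7 and the third is October 21.
At the standard offset (UTC+10:00), 05:45 UTC + 10h = 15:45 Vartara District standard time.
Daylight saving runs 25 March – 21 October; the standard-time date in Vartara District, 26 March 2029, is inside that window, so Vartara District is at UTC+11:00.
05:45 UTC + 11h = 16:45 Vartara District.

16:45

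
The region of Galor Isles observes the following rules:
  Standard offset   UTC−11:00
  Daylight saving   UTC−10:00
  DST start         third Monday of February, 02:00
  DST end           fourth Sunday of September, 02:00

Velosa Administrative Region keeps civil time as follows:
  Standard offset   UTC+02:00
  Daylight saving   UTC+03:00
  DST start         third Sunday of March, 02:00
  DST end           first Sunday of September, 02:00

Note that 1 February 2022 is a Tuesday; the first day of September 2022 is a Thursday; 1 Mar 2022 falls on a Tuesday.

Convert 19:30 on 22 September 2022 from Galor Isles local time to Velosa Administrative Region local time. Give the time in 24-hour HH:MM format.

1 February 2022 is a Tuesday, so the first Monday is February 7 and the third is February 21.
1 September 2022 is a Thursday, so the first Sunday is September 4 and the fourth is September 25.
22 September 2022 falls between 21 February and 25 September, so daylight saving is in effect and Galor Isles is at UTC−10:00.
19:30 Galor Isles + 10h = 05:30 UTC (rolling into the next day, 23 September 2022).
1 March 2022 is a Tuesday, so the first Sunday is March 6 and the third is March 20.
1 September 2022 is a Thursday, so the first Sunday is September 4.
At the standard offset (UTC+02:00), 05:30 UTC + 2h = 07:30 Velosa Administrative Region standard time.
Daylight saving runs 20 March – 4 September; the standard-time date in Velosa Administrative Region, 23 September 2022, is outside that window, so Velosa Administrative Region is on standard time at UTC+02:00.
05:30 UTC + 2h = 07:30 Velosa Administrative Region.

07:30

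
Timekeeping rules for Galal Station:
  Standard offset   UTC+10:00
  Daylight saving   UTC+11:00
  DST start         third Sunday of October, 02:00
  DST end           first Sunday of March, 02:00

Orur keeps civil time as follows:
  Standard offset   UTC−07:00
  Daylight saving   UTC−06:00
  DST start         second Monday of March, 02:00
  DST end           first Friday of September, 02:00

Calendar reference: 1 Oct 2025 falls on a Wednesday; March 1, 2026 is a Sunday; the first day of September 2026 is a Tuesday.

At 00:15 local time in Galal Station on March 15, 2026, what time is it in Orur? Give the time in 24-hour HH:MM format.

08:15

1 October 2025 is a Wednesday, so the first Sunday is October 5 and the third is October 19.
1 March 2026 is a Sunday, so the first Sunday is March 1.
March 15, 2026 is outside the daylight-saving period (19 October 2025 – 1 March 2026), so Galal Station is on standard time, UTC+10:00.
00:15 Galal Station − 10h = 14:15 UTC (rolling into the previous day, 14 March 2026).
1 March 2026 is a Sunday, so the first Monday is March 2 and the second is March 9.
1 September 2026 is a Tuesday, so the first Friday is September 4.
At the standard offset (UTC−07:00), 14:15 UTC − 7h = 07:15 Orur standard time.
The standard-time date in Orur, March 14, 2026, lies within the daylight-saving period (9 March – 4 September), so Orur is on daylight time, UTC−06:00.
14:15 UTC − 6h = 08:15 Orur.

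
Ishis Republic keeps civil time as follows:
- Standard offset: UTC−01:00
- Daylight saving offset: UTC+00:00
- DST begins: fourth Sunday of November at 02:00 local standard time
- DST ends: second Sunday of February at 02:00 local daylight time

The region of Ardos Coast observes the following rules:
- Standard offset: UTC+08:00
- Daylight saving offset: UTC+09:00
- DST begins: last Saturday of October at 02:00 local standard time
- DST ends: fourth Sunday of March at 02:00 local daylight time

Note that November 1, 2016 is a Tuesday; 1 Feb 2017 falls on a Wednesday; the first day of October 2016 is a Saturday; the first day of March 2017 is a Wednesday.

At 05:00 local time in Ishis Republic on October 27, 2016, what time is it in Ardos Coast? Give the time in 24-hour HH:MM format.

14:00

1 November 2016 is a Tuesday, so the first Sunday is November 6 and the fourth is November 27.
1 February 2017 is a Wednesday, so the first Sunday is February 5 and the second is February 12.
October 27, 2016 does not fall between 27 November 2016 and 12 February 2017, so daylight saving is not in effect and Ishis Republic is at UTC−01:00.
05:00 Ishis Republic + 1h = 06:00 UTC.
1 October 2016 is a Saturday, so Saturdays fall on 1, 8, 15, 22, 29; the last is October 29.
1 March 2017 is a Wednesday, so the first Sunday is March 5 and the fourth is March 26.
At the standard offset (UTC+08:00), 06:00 UTC + 8h = 14:00 Ardos Coast standard time.
The standard-time date in Ardos Coast, October 27, 2016, is outside the daylight-saving period (29 October 2016 – 26 March 2017), so Ardos Coast is on standard time, UTC+08:00.
06:00 UTC + 8h = 14:00 Ardos Coast.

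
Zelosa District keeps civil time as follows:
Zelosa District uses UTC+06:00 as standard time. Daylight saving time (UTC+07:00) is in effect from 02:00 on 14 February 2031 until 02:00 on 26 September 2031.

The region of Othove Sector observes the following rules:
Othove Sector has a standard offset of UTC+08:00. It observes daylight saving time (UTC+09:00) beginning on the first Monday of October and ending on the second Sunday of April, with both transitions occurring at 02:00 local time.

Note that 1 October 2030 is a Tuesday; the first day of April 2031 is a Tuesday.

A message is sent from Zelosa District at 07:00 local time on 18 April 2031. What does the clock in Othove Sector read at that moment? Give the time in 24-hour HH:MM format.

18 April 2031 lies within the daylight-saving period (14 February – 26 September), so Zelosa District is on daylight time, UTC+07:00.
07:00 Zelosa District − 7h = 00:00 UTC.
1 October 2030 is a Tuesday, so the first Monday is October 7.
1 April 2031 is a Tuesday, so the first Sunday is April 6 and the second is April 13.
At the standard offset (UTC+08:00), 00:00 UTC + 8h = 08:00 Othove Sector standard time.
The standard-time date in Othove Sector, 18 April 2031, is outside the daylight-saving period (7 October 2030 – 13 April 2031), so Othove Sector is on standard time, UTC+08:00.
00:00 UTC + 8h = 08:00 Othove Sector.

08:00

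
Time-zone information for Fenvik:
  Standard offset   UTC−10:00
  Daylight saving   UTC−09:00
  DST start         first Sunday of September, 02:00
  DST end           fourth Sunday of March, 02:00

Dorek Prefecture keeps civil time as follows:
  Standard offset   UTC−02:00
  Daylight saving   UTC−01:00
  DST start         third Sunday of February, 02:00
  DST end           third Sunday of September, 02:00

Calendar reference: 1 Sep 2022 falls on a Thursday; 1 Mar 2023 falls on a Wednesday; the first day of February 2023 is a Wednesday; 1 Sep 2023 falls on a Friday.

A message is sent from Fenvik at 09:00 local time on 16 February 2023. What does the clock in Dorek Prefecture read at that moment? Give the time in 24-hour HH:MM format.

16:00

1 September 2022 is a Thursday, so the first Sunday is September 4.
1 March 2023 is a Wednesday, so the first Sunday is March 5 and the fourth is March 26.
16 February 2023 lies within the daylight-saving period (4 September 2022 – 26 March 2023), so Fenvik is on daylight time, UTC−09:00.
09:00 Fenvik + 9h = 18:00 UTC.
1 February 2023 is a Wednesday, so the first Sunday is February 5 and the third is February 19.
1 September 2023 is a Friday, so the first Sunday is September 3 and the third is September 17.
At the standard offset (UTC−02:00), 18:00 UTC − 2h = 16:00 Dorek Prefecture standard time.
Daylight saving runs 19 February – 17 September; the standard-time date in Dorek Prefecture, 16 February 2023, is outside that window, so Dorek Prefecture is on standard time at UTC−02:00.
18:00 UTC − 2h = 16:00 Dorek Prefecture.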